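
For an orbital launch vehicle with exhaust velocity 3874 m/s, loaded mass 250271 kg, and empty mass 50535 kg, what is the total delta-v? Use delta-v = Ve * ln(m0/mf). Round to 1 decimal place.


Step 1: Mass ratio m0/mf = 250271 / 50535 = 4.952429
Step 2: ln(4.952429) = 1.599878
Step 3: delta-v = 3874 * 1.599878 = 6197.9 m/s

6197.9


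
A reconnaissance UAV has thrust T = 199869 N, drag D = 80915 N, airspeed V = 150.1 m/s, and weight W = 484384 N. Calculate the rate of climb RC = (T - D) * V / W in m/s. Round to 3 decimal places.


Step 1: Excess thrust = T - D = 199869 - 80915 = 118954 N
Step 2: Excess power = 118954 * 150.1 = 17854995.4 W
Step 3: RC = 17854995.4 / 484384 = 36.861 m/s

36.861


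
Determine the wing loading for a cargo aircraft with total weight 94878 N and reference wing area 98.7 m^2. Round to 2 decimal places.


Step 1: Wing loading = W / S = 94878 / 98.7
Step 2: Wing loading = 961.28 N/m^2

961.28


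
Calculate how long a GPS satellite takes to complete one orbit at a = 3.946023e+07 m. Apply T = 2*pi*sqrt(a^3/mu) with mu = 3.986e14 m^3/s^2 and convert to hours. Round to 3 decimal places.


Step 1: a^3 / mu = 6.144391e+22 / 3.986e14 = 1.541493e+08
Step 2: sqrt(1.541493e+08) = 12415.6875 s
Step 3: T = 2*pi * 12415.6875 = 78010.06 s
Step 4: T in hours = 78010.06 / 3600 = 21.669 hours

21.669


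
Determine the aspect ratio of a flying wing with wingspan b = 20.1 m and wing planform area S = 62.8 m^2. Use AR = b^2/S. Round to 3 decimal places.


Step 1: b^2 = 20.1^2 = 404.01
Step 2: AR = 404.01 / 62.8 = 6.433

6.433


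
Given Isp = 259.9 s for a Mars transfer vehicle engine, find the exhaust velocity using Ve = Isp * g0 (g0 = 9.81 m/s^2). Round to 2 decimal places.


Step 1: Ve = Isp * g0 = 259.9 * 9.81
Step 2: Ve = 2549.62 m/s

2549.62


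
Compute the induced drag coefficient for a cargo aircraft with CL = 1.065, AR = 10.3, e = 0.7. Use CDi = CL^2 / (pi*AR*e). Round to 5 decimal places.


Step 1: CL^2 = 1.065^2 = 1.134225
Step 2: pi * AR * e = 3.14159 * 10.3 * 0.7 = 22.650883
Step 3: CDi = 1.134225 / 22.650883 = 0.05007

0.05007


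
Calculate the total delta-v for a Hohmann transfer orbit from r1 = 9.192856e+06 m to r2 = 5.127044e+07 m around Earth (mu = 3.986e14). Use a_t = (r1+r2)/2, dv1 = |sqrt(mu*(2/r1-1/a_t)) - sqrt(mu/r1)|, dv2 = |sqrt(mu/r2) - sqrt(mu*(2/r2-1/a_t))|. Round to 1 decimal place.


Step 1: Transfer semi-major axis a_t = (9.192856e+06 + 5.127044e+07) / 2 = 3.023165e+07 m
Step 2: v1 (circular at r1) = sqrt(mu/r1) = 6584.81 m/s
Step 3: v_t1 = sqrt(mu*(2/r1 - 1/a_t)) = 8575.23 m/s
Step 4: dv1 = |8575.23 - 6584.81| = 1990.42 m/s
Step 5: v2 (circular at r2) = 2788.27 m/s, v_t2 = 1537.55 m/s
Step 6: dv2 = |2788.27 - 1537.55| = 1250.72 m/s
Step 7: Total delta-v = 1990.42 + 1250.72 = 3241.1 m/s

3241.1


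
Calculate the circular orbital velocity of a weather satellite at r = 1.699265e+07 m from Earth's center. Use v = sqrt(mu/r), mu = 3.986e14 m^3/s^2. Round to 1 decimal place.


Step 1: mu / r = 3.986e14 / 1.699265e+07 = 23457200.6132
Step 2: v = sqrt(23457200.6132) = 4843.3 m/s

4843.3


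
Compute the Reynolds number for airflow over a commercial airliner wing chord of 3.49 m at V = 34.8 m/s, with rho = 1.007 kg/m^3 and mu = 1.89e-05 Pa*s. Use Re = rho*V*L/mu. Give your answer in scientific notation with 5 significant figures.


Step 1: Numerator = rho * V * L = 1.007 * 34.8 * 3.49 = 122.302164
Step 2: Re = 122.302164 / 1.89e-05
Step 3: Re = 6.4710e+06

6.4710e+06


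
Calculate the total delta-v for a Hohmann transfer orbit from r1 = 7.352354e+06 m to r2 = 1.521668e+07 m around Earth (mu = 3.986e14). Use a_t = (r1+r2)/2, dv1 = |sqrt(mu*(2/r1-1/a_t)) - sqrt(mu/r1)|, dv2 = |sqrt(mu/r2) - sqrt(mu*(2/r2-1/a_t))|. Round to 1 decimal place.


Step 1: Transfer semi-major axis a_t = (7.352354e+06 + 1.521668e+07) / 2 = 1.128452e+07 m
Step 2: v1 (circular at r1) = sqrt(mu/r1) = 7363.01 m/s
Step 3: v_t1 = sqrt(mu*(2/r1 - 1/a_t)) = 8550.15 m/s
Step 4: dv1 = |8550.15 - 7363.01| = 1187.14 m/s
Step 5: v2 (circular at r2) = 5118.1 m/s, v_t2 = 4131.24 m/s
Step 6: dv2 = |5118.1 - 4131.24| = 986.86 m/s
Step 7: Total delta-v = 1187.14 + 986.86 = 2174.0 m/s

2174.0


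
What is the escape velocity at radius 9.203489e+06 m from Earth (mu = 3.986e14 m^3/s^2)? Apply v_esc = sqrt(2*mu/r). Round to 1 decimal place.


Step 1: 2*mu/r = 2 * 3.986e14 / 9.203489e+06 = 86619324.4758
Step 2: v_esc = sqrt(86619324.4758) = 9307.0 m/s

9307.0


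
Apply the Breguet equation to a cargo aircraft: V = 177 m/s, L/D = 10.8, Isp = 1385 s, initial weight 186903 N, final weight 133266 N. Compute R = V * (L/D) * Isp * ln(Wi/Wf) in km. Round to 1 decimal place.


Step 1: Coefficient = V * (L/D) * Isp = 177 * 10.8 * 1385 = 2647566.0 m
Step 2: Wi/Wf = 186903 / 133266 = 1.402481
Step 3: ln(1.402481) = 0.338243
Step 4: R = 2647566.0 * 0.338243 = 895519.7 m = 895.5 km

895.5


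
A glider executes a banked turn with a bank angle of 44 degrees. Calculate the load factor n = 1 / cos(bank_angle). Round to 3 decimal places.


Step 1: Convert 44 degrees to radians = 0.767945
Step 2: cos(44 deg) = 0.71934
Step 3: n = 1 / 0.71934 = 1.390

1.390


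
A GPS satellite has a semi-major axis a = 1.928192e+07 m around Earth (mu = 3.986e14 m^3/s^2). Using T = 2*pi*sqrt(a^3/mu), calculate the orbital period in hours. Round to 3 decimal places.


Step 1: a^3 / mu = 7.168872e+21 / 3.986e14 = 1.798513e+07
Step 2: sqrt(1.798513e+07) = 4240.8877 s
Step 3: T = 2*pi * 4240.8877 = 26646.28 s
Step 4: T in hours = 26646.28 / 3600 = 7.402 hours

7.402


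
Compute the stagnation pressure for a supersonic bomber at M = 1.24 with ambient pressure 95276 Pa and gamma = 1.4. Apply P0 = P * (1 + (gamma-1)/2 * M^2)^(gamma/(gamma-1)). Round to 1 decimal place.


Step 1: (gamma-1)/2 * M^2 = 0.2 * 1.5376 = 0.30752
Step 2: 1 + 0.30752 = 1.30752
Step 3: Exponent gamma/(gamma-1) = 3.5
Step 4: P0 = 95276 * 1.30752^3.5 = 243530.1 Pa

243530.1


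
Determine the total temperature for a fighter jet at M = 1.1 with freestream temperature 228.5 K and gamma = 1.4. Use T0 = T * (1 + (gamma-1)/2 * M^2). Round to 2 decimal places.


Step 1: (gamma-1)/2 = 0.2
Step 2: M^2 = 1.21
Step 3: 1 + 0.2 * 1.21 = 1.242
Step 4: T0 = 228.5 * 1.242 = 283.80 K

283.80


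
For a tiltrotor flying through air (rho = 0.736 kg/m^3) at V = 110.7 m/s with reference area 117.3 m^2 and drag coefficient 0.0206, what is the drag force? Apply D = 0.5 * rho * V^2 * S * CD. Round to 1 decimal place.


Step 1: Dynamic pressure q = 0.5 * 0.736 * 110.7^2 = 4509.6523 Pa
Step 2: Drag D = q * S * CD = 4509.6523 * 117.3 * 0.0206
Step 3: D = 10897.0 N

10897.0


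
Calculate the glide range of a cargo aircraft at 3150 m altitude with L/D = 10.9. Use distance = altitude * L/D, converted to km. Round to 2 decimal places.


Step 1: Glide distance = altitude * L/D = 3150 * 10.9 = 34335.0 m
Step 2: Convert to km: 34335.0 / 1000 = 34.34 km

34.34


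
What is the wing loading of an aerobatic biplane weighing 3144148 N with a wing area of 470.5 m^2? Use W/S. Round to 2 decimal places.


Step 1: Wing loading = W / S = 3144148 / 470.5
Step 2: Wing loading = 6682.57 N/m^2

6682.57


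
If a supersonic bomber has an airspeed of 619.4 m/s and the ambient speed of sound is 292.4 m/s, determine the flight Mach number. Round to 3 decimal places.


Step 1: M = V / a = 619.4 / 292.4
Step 2: M = 2.118

2.118


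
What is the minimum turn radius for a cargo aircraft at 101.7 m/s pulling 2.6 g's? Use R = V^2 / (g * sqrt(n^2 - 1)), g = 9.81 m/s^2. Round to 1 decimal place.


Step 1: V^2 = 101.7^2 = 10342.89
Step 2: n^2 - 1 = 2.6^2 - 1 = 5.76
Step 3: sqrt(5.76) = 2.4
Step 4: R = 10342.89 / (9.81 * 2.4) = 439.3 m

439.3


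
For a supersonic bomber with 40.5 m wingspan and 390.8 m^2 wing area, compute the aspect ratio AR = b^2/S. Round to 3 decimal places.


Step 1: b^2 = 40.5^2 = 1640.25
Step 2: AR = 1640.25 / 390.8 = 4.197

4.197


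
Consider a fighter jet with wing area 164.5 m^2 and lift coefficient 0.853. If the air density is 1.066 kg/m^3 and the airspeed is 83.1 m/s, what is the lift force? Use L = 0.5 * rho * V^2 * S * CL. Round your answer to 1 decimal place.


Step 1: Calculate dynamic pressure q = 0.5 * 1.066 * 83.1^2 = 0.5 * 1.066 * 6905.61 = 3680.6901 Pa
Step 2: Multiply by wing area and lift coefficient: L = 3680.6901 * 164.5 * 0.853
Step 3: L = 605473.5264 * 0.853 = 516468.9 N

516468.9


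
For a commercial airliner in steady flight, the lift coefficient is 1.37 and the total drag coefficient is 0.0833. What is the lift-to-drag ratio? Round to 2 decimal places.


Step 1: L/D = CL / CD = 1.37 / 0.0833
Step 2: L/D = 16.45

16.45


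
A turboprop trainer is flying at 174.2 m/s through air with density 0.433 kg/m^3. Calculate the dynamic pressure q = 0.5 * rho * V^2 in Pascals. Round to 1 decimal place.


Step 1: V^2 = 174.2^2 = 30345.64
Step 2: q = 0.5 * 0.433 * 30345.64
Step 3: q = 6569.8 Pa

6569.8


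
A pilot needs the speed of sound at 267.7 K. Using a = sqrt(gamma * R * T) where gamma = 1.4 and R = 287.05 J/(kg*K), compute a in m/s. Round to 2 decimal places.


Step 1: gamma * R * T = 1.4 * 287.05 * 267.7 = 107580.599
Step 2: a = sqrt(107580.599) = 327.99 m/s

327.99


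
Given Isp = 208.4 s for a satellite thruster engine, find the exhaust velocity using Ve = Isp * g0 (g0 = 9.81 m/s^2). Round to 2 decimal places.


Step 1: Ve = Isp * g0 = 208.4 * 9.81
Step 2: Ve = 2044.40 m/s

2044.40


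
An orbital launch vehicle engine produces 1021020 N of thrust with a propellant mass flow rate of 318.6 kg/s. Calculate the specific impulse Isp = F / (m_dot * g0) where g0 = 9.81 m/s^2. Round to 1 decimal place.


Step 1: m_dot * g0 = 318.6 * 9.81 = 3125.47
Step 2: Isp = 1021020 / 3125.47 = 326.7 s

326.7


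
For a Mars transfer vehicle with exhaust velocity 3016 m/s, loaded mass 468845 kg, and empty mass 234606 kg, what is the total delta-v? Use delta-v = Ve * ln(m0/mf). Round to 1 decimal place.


Step 1: Mass ratio m0/mf = 468845 / 234606 = 1.998436
Step 2: ln(1.998436) = 0.692365
Step 3: delta-v = 3016 * 0.692365 = 2088.2 m/s

2088.2


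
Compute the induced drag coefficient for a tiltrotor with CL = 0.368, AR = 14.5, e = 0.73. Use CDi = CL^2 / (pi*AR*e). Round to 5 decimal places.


Step 1: CL^2 = 0.368^2 = 0.135424
Step 2: pi * AR * e = 3.14159 * 14.5 * 0.73 = 33.253758
Step 3: CDi = 0.135424 / 33.253758 = 0.00407

0.00407


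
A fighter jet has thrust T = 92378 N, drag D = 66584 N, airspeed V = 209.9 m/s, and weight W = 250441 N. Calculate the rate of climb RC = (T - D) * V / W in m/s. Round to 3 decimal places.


Step 1: Excess thrust = T - D = 92378 - 66584 = 25794 N
Step 2: Excess power = 25794 * 209.9 = 5414160.6 W
Step 3: RC = 5414160.6 / 250441 = 21.619 m/s

21.619


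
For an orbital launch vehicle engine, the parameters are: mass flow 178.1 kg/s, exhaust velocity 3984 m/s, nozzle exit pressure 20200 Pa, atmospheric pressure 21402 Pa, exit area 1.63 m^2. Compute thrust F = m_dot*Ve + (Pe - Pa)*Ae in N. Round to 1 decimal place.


Step 1: Momentum thrust = m_dot * Ve = 178.1 * 3984 = 709550.4 N
Step 2: Pressure thrust = (Pe - Pa) * Ae = (20200 - 21402) * 1.63 = -1959.26 N
Step 3: Total thrust F = 709550.4 + -1959.26 = 707591.1 N

707591.1


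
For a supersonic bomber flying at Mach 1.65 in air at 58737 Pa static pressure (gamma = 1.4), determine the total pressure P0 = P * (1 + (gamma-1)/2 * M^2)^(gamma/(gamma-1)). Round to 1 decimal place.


Step 1: (gamma-1)/2 * M^2 = 0.2 * 2.7225 = 0.5445
Step 2: 1 + 0.5445 = 1.5445
Step 3: Exponent gamma/(gamma-1) = 3.5
Step 4: P0 = 58737 * 1.5445^3.5 = 268948.7 Pa

268948.7


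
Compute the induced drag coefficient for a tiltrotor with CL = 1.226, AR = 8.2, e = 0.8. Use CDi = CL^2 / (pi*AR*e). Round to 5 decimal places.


Step 1: CL^2 = 1.226^2 = 1.503076
Step 2: pi * AR * e = 3.14159 * 8.2 * 0.8 = 20.608848
Step 3: CDi = 1.503076 / 20.608848 = 0.07293

0.07293


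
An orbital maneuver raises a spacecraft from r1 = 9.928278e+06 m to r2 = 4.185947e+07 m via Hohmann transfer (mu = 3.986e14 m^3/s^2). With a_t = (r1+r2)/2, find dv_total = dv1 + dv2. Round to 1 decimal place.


Step 1: Transfer semi-major axis a_t = (9.928278e+06 + 4.185947e+07) / 2 = 2.589387e+07 m
Step 2: v1 (circular at r1) = sqrt(mu/r1) = 6336.24 m/s
Step 3: v_t1 = sqrt(mu*(2/r1 - 1/a_t)) = 8056.2 m/s
Step 4: dv1 = |8056.2 - 6336.24| = 1719.96 m/s
Step 5: v2 (circular at r2) = 3085.83 m/s, v_t2 = 1910.78 m/s
Step 6: dv2 = |3085.83 - 1910.78| = 1175.05 m/s
Step 7: Total delta-v = 1719.96 + 1175.05 = 2895.0 m/s

2895.0


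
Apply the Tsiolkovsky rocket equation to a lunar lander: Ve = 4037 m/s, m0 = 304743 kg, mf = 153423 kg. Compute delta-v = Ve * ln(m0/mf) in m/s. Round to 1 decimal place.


Step 1: Mass ratio m0/mf = 304743 / 153423 = 1.986293
Step 2: ln(1.986293) = 0.68627
Step 3: delta-v = 4037 * 0.68627 = 2770.5 m/s

2770.5


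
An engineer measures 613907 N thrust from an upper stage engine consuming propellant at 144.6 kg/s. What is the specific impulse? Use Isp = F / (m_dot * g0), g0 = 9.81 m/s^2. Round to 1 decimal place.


Step 1: m_dot * g0 = 144.6 * 9.81 = 1418.53
Step 2: Isp = 613907 / 1418.53 = 432.8 s

432.8


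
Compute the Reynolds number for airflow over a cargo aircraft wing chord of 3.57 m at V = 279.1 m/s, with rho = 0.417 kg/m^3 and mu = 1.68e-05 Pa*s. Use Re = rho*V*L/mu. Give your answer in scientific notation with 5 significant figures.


Step 1: Numerator = rho * V * L = 0.417 * 279.1 * 3.57 = 415.493379
Step 2: Re = 415.493379 / 1.68e-05
Step 3: Re = 2.4732e+07

2.4732e+07


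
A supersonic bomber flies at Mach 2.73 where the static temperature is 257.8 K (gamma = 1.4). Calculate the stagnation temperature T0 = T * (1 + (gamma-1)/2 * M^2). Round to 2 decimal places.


Step 1: (gamma-1)/2 = 0.2
Step 2: M^2 = 7.4529
Step 3: 1 + 0.2 * 7.4529 = 2.49058
Step 4: T0 = 257.8 * 2.49058 = 642.07 K

642.07


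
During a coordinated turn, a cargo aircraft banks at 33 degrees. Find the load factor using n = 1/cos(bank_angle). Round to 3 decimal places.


Step 1: Convert 33 degrees to radians = 0.575959
Step 2: cos(33 deg) = 0.838671
Step 3: n = 1 / 0.838671 = 1.192

1.192


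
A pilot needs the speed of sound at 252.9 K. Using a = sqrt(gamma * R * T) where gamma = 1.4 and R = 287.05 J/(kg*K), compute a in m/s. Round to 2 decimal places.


Step 1: gamma * R * T = 1.4 * 287.05 * 252.9 = 101632.923
Step 2: a = sqrt(101632.923) = 318.80 m/s

318.80


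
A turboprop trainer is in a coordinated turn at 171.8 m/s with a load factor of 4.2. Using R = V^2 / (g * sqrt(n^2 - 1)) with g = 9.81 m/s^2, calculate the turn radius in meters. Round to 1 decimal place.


Step 1: V^2 = 171.8^2 = 29515.24
Step 2: n^2 - 1 = 4.2^2 - 1 = 16.64
Step 3: sqrt(16.64) = 4.079216
Step 4: R = 29515.24 / (9.81 * 4.079216) = 737.6 m

737.6


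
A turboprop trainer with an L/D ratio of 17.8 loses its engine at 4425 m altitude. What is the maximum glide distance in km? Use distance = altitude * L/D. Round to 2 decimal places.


Step 1: Glide distance = altitude * L/D = 4425 * 17.8 = 78765.0 m
Step 2: Convert to km: 78765.0 / 1000 = 78.77 km

78.77


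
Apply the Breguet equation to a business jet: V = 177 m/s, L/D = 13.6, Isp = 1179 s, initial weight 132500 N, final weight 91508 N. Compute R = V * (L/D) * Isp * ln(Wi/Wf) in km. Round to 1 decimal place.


Step 1: Coefficient = V * (L/D) * Isp = 177 * 13.6 * 1179 = 2838088.8 m
Step 2: Wi/Wf = 132500 / 91508 = 1.447961
Step 3: ln(1.447961) = 0.370156
Step 4: R = 2838088.8 * 0.370156 = 1050536.3 m = 1050.5 km

1050.5


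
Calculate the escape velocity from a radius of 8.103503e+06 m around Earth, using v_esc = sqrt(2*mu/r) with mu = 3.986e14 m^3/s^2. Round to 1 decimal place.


Step 1: 2*mu/r = 2 * 3.986e14 / 8.103503e+06 = 98377207.9803
Step 2: v_esc = sqrt(98377207.9803) = 9918.5 m/s

9918.5


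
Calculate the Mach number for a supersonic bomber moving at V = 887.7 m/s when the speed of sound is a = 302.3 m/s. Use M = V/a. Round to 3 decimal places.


Step 1: M = V / a = 887.7 / 302.3
Step 2: M = 2.936

2.936


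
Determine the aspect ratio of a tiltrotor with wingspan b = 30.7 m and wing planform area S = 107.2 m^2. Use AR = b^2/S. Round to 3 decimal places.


Step 1: b^2 = 30.7^2 = 942.49
Step 2: AR = 942.49 / 107.2 = 8.792

8.792


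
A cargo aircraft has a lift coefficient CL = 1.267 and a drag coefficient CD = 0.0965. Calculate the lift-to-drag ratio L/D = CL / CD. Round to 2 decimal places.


Step 1: L/D = CL / CD = 1.267 / 0.0965
Step 2: L/D = 13.13

13.13


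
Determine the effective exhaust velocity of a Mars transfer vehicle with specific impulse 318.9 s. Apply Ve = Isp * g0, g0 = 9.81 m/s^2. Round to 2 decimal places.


Step 1: Ve = Isp * g0 = 318.9 * 9.81
Step 2: Ve = 3128.41 m/s

3128.41


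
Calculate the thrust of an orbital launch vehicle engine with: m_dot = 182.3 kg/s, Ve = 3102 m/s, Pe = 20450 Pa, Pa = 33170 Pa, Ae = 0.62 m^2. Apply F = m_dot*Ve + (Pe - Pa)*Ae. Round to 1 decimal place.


Step 1: Momentum thrust = m_dot * Ve = 182.3 * 3102 = 565494.6 N
Step 2: Pressure thrust = (Pe - Pa) * Ae = (20450 - 33170) * 0.62 = -7886.40 N
Step 3: Total thrust F = 565494.6 + -7886.40 = 557608.2 N

557608.2


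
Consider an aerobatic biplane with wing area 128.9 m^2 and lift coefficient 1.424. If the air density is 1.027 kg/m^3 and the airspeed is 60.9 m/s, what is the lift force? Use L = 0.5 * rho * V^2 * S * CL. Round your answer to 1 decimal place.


Step 1: Calculate dynamic pressure q = 0.5 * 1.027 * 60.9^2 = 0.5 * 1.027 * 3708.81 = 1904.4739 Pa
Step 2: Multiply by wing area and lift coefficient: L = 1904.4739 * 128.9 * 1.424
Step 3: L = 245486.6902 * 1.424 = 349573.0 N

349573.0


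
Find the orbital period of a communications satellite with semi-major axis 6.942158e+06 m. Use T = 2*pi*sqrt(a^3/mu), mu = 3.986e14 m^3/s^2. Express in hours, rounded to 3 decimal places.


Step 1: a^3 / mu = 3.345673e+20 / 3.986e14 = 8.393560e+05
Step 2: sqrt(8.393560e+05) = 916.1637 s
Step 3: T = 2*pi * 916.1637 = 5756.43 s
Step 4: T in hours = 5756.43 / 3600 = 1.599 hours

1.599


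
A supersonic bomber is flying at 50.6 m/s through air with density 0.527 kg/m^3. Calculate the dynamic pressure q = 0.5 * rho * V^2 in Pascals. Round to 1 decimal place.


Step 1: V^2 = 50.6^2 = 2560.36
Step 2: q = 0.5 * 0.527 * 2560.36
Step 3: q = 674.7 Pa

674.7


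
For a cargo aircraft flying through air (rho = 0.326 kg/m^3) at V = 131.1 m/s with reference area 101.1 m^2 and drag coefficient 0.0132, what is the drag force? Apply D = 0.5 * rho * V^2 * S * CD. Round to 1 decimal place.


Step 1: Dynamic pressure q = 0.5 * 0.326 * 131.1^2 = 2801.5152 Pa
Step 2: Drag D = q * S * CD = 2801.5152 * 101.1 * 0.0132
Step 3: D = 3738.7 N

3738.7


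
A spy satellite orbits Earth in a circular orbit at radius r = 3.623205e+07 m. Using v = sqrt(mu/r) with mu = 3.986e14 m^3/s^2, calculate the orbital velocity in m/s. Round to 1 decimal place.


Step 1: mu / r = 3.986e14 / 3.623205e+07 = 11001309.614
Step 2: v = sqrt(11001309.614) = 3316.8 m/s

3316.8


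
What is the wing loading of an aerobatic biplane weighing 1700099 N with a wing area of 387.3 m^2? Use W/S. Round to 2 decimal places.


Step 1: Wing loading = W / S = 1700099 / 387.3
Step 2: Wing loading = 4389.62 N/m^2

4389.62


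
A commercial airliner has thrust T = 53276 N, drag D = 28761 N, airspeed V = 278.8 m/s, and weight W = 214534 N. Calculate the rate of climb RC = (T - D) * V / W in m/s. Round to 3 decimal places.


Step 1: Excess thrust = T - D = 53276 - 28761 = 24515 N
Step 2: Excess power = 24515 * 278.8 = 6834782.0 W
Step 3: RC = 6834782.0 / 214534 = 31.859 m/s

31.859


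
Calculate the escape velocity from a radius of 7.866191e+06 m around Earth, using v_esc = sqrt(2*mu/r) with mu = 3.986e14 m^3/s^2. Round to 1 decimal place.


Step 1: 2*mu/r = 2 * 3.986e14 / 7.866191e+06 = 101345110.9946
Step 2: v_esc = sqrt(101345110.9946) = 10067.0 m/s

10067.0


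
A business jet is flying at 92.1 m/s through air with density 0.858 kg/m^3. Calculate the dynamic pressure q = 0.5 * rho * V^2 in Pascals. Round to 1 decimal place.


Step 1: V^2 = 92.1^2 = 8482.41
Step 2: q = 0.5 * 0.858 * 8482.41
Step 3: q = 3639.0 Pa

3639.0


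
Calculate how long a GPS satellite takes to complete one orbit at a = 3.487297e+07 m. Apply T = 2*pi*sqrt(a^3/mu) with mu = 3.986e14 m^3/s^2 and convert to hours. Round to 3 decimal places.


Step 1: a^3 / mu = 4.240986e+22 / 3.986e14 = 1.063970e+08
Step 2: sqrt(1.063970e+08) = 10314.8937 s
Step 3: T = 2*pi * 10314.8937 = 64810.39 s
Step 4: T in hours = 64810.39 / 3600 = 18.003 hours

18.003


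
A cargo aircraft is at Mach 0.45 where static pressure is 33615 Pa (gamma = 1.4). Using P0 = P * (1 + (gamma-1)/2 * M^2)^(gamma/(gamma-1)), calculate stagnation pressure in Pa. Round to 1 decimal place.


Step 1: (gamma-1)/2 * M^2 = 0.2 * 0.2025 = 0.0405
Step 2: 1 + 0.0405 = 1.0405
Step 3: Exponent gamma/(gamma-1) = 3.5
Step 4: P0 = 33615 * 1.0405^3.5 = 38626.1 Pa

38626.1


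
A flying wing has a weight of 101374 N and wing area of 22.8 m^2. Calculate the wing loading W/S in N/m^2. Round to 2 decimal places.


Step 1: Wing loading = W / S = 101374 / 22.8
Step 2: Wing loading = 4446.23 N/m^2

4446.23


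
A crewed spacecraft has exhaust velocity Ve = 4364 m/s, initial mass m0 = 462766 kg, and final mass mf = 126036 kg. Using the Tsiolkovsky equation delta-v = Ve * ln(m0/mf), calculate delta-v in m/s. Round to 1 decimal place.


Step 1: Mass ratio m0/mf = 462766 / 126036 = 3.671697
Step 2: ln(3.671697) = 1.300654
Step 3: delta-v = 4364 * 1.300654 = 5676.1 m/s

5676.1


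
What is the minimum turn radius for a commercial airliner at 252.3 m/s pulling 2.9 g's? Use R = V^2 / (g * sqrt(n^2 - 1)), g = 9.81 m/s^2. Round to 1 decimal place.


Step 1: V^2 = 252.3^2 = 63655.29
Step 2: n^2 - 1 = 2.9^2 - 1 = 7.41
Step 3: sqrt(7.41) = 2.722132
Step 4: R = 63655.29 / (9.81 * 2.722132) = 2383.7 m

2383.7


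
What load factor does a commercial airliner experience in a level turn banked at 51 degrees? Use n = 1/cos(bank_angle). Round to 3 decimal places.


Step 1: Convert 51 degrees to radians = 0.890118
Step 2: cos(51 deg) = 0.62932
Step 3: n = 1 / 0.62932 = 1.589

1.589


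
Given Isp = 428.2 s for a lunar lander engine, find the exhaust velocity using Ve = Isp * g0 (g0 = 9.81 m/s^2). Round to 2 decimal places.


Step 1: Ve = Isp * g0 = 428.2 * 9.81
Step 2: Ve = 4200.64 m/s

4200.64


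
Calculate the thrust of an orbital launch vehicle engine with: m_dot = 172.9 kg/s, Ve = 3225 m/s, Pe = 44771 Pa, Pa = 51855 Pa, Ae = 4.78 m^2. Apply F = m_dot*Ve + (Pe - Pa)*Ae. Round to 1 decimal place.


Step 1: Momentum thrust = m_dot * Ve = 172.9 * 3225 = 557602.5 N
Step 2: Pressure thrust = (Pe - Pa) * Ae = (44771 - 51855) * 4.78 = -33861.52 N
Step 3: Total thrust F = 557602.5 + -33861.52 = 523741.0 N

523741.0


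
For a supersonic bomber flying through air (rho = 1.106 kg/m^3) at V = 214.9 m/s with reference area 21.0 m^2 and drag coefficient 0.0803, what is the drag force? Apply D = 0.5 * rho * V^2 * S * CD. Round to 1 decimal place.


Step 1: Dynamic pressure q = 0.5 * 1.106 * 214.9^2 = 25538.6515 Pa
Step 2: Drag D = q * S * CD = 25538.6515 * 21.0 * 0.0803
Step 3: D = 43065.8 N

43065.8


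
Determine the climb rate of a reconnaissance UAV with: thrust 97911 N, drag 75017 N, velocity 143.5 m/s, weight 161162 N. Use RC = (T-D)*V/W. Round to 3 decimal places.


Step 1: Excess thrust = T - D = 97911 - 75017 = 22894 N
Step 2: Excess power = 22894 * 143.5 = 3285289.0 W
Step 3: RC = 3285289.0 / 161162 = 20.385 m/s

20.385


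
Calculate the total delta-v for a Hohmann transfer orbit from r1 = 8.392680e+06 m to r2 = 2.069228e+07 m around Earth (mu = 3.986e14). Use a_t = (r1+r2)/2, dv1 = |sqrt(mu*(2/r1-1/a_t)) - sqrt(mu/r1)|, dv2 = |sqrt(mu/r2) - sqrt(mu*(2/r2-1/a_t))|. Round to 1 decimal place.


Step 1: Transfer semi-major axis a_t = (8.392680e+06 + 2.069228e+07) / 2 = 1.454248e+07 m
Step 2: v1 (circular at r1) = sqrt(mu/r1) = 6891.57 m/s
Step 3: v_t1 = sqrt(mu*(2/r1 - 1/a_t)) = 8220.59 m/s
Step 4: dv1 = |8220.59 - 6891.57| = 1329.02 m/s
Step 5: v2 (circular at r2) = 4388.99 m/s, v_t2 = 3334.23 m/s
Step 6: dv2 = |4388.99 - 3334.23| = 1054.76 m/s
Step 7: Total delta-v = 1329.02 + 1054.76 = 2383.8 m/s

2383.8


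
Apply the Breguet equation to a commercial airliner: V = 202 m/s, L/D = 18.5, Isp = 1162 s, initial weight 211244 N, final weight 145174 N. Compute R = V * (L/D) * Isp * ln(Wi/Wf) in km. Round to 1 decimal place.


Step 1: Coefficient = V * (L/D) * Isp = 202 * 18.5 * 1162 = 4342394.0 m
Step 2: Wi/Wf = 211244 / 145174 = 1.455109
Step 3: ln(1.455109) = 0.375081
Step 4: R = 4342394.0 * 0.375081 = 1628748.8 m = 1628.7 km

1628.7


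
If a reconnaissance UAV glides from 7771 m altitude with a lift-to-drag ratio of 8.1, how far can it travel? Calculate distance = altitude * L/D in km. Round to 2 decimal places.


Step 1: Glide distance = altitude * L/D = 7771 * 8.1 = 62945.1 m
Step 2: Convert to km: 62945.1 / 1000 = 62.95 km

62.95


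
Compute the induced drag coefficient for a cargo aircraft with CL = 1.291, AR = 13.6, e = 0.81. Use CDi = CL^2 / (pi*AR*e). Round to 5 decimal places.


Step 1: CL^2 = 1.291^2 = 1.666681
Step 2: pi * AR * e = 3.14159 * 13.6 * 0.81 = 34.607785
Step 3: CDi = 1.666681 / 34.607785 = 0.04816

0.04816


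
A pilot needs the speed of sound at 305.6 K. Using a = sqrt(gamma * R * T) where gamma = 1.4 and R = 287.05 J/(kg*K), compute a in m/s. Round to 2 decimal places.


Step 1: gamma * R * T = 1.4 * 287.05 * 305.6 = 122811.472
Step 2: a = sqrt(122811.472) = 350.44 m/s

350.44


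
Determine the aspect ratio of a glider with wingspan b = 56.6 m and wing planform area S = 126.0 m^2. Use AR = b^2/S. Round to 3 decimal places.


Step 1: b^2 = 56.6^2 = 3203.56
Step 2: AR = 3203.56 / 126.0 = 25.425

25.425


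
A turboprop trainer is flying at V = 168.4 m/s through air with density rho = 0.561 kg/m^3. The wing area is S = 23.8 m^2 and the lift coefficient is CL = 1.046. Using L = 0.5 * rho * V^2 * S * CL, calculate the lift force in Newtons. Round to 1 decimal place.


Step 1: Calculate dynamic pressure q = 0.5 * 0.561 * 168.4^2 = 0.5 * 0.561 * 28358.56 = 7954.5761 Pa
Step 2: Multiply by wing area and lift coefficient: L = 7954.5761 * 23.8 * 1.046
Step 3: L = 189318.9107 * 1.046 = 198027.6 N

198027.6


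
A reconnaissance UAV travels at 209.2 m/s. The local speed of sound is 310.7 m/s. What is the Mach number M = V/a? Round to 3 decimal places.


Step 1: M = V / a = 209.2 / 310.7
Step 2: M = 0.673

0.673


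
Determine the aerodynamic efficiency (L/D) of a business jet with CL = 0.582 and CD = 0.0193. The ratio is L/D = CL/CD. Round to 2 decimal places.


Step 1: L/D = CL / CD = 0.582 / 0.0193
Step 2: L/D = 30.16

30.16


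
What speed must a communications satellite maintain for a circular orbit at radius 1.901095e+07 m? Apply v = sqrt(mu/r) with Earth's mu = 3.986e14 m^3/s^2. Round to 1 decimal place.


Step 1: mu / r = 3.986e14 / 1.901095e+07 = 20966863.8337
Step 2: v = sqrt(20966863.8337) = 4579.0 m/s

4579.0


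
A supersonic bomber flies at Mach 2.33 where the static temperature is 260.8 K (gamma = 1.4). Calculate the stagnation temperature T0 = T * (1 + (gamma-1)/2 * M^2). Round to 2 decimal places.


Step 1: (gamma-1)/2 = 0.2
Step 2: M^2 = 5.4289
Step 3: 1 + 0.2 * 5.4289 = 2.08578
Step 4: T0 = 260.8 * 2.08578 = 543.97 K

543.97


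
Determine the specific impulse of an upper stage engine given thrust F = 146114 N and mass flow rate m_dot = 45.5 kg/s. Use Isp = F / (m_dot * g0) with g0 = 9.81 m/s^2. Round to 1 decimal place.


Step 1: m_dot * g0 = 45.5 * 9.81 = 446.36
Step 2: Isp = 146114 / 446.36 = 327.3 s

327.3


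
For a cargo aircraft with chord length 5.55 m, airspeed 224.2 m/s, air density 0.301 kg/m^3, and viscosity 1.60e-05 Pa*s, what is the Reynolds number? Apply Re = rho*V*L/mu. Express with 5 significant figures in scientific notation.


Step 1: Numerator = rho * V * L = 0.301 * 224.2 * 5.55 = 374.53731
Step 2: Re = 374.53731 / 1.60e-05
Step 3: Re = 2.3409e+07

2.3409e+07


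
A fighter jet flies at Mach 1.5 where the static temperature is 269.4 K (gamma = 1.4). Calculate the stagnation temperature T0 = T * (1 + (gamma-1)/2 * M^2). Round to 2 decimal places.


Step 1: (gamma-1)/2 = 0.2
Step 2: M^2 = 2.25
Step 3: 1 + 0.2 * 2.25 = 1.45
Step 4: T0 = 269.4 * 1.45 = 390.63 K

390.63


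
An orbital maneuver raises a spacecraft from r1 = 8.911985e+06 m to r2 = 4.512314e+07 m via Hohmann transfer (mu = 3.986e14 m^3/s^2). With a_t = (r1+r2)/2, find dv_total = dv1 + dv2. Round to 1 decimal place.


Step 1: Transfer semi-major axis a_t = (8.911985e+06 + 4.512314e+07) / 2 = 2.701756e+07 m
Step 2: v1 (circular at r1) = sqrt(mu/r1) = 6687.77 m/s
Step 3: v_t1 = sqrt(mu*(2/r1 - 1/a_t)) = 8642.87 m/s
Step 4: dv1 = |8642.87 - 6687.77| = 1955.1 m/s
Step 5: v2 (circular at r2) = 2972.14 m/s, v_t2 = 1707.0 m/s
Step 6: dv2 = |2972.14 - 1707.0| = 1265.14 m/s
Step 7: Total delta-v = 1955.1 + 1265.14 = 3220.2 m/s

3220.2


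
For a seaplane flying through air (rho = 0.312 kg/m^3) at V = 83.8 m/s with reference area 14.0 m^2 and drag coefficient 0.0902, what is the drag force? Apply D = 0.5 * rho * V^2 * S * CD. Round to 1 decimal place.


Step 1: Dynamic pressure q = 0.5 * 0.312 * 83.8^2 = 1095.5006 Pa
Step 2: Drag D = q * S * CD = 1095.5006 * 14.0 * 0.0902
Step 3: D = 1383.4 N

1383.4


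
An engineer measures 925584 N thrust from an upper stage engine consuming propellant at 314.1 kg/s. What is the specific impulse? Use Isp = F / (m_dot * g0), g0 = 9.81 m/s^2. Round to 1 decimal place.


Step 1: m_dot * g0 = 314.1 * 9.81 = 3081.32
Step 2: Isp = 925584 / 3081.32 = 300.4 s

300.4


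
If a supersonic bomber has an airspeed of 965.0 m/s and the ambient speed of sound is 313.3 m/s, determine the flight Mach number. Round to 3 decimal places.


Step 1: M = V / a = 965.0 / 313.3
Step 2: M = 3.080

3.080


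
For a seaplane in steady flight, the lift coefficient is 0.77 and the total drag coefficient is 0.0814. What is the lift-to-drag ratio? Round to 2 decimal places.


Step 1: L/D = CL / CD = 0.77 / 0.0814
Step 2: L/D = 9.46

9.46


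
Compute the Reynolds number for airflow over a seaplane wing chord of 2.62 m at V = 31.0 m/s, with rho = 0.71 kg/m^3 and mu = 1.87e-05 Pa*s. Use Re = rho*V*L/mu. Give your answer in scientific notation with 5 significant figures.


Step 1: Numerator = rho * V * L = 0.71 * 31.0 * 2.62 = 57.6662
Step 2: Re = 57.6662 / 1.87e-05
Step 3: Re = 3.0838e+06

3.0838e+06


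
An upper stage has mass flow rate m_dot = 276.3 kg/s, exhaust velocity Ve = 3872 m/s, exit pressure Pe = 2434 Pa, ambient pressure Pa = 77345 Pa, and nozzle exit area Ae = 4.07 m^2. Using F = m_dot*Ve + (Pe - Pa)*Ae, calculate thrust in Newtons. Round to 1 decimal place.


Step 1: Momentum thrust = m_dot * Ve = 276.3 * 3872 = 1069833.6 N
Step 2: Pressure thrust = (Pe - Pa) * Ae = (2434 - 77345) * 4.07 = -304887.77 N
Step 3: Total thrust F = 1069833.6 + -304887.77 = 764945.8 N

764945.8


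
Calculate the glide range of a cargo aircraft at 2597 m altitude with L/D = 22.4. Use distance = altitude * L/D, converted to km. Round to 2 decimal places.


Step 1: Glide distance = altitude * L/D = 2597 * 22.4 = 58172.8 m
Step 2: Convert to km: 58172.8 / 1000 = 58.17 km

58.17


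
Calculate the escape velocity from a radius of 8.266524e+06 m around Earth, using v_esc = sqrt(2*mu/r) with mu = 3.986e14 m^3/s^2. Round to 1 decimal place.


Step 1: 2*mu/r = 2 * 3.986e14 / 8.266524e+06 = 96437148.1895
Step 2: v_esc = sqrt(96437148.1895) = 9820.2 m/s

9820.2


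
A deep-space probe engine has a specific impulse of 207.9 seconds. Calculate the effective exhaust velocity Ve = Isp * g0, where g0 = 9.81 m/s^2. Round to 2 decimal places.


Step 1: Ve = Isp * g0 = 207.9 * 9.81
Step 2: Ve = 2039.50 m/s

2039.50


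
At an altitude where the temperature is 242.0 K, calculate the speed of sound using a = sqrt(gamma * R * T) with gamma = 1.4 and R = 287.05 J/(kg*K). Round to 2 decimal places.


Step 1: gamma * R * T = 1.4 * 287.05 * 242.0 = 97252.54
Step 2: a = sqrt(97252.54) = 311.85 m/s

311.85


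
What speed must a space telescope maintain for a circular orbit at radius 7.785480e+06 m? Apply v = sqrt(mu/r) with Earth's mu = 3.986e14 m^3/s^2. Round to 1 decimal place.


Step 1: mu / r = 3.986e14 / 7.785480e+06 = 51197870.9084
Step 2: v = sqrt(51197870.9084) = 7155.3 m/s

7155.3


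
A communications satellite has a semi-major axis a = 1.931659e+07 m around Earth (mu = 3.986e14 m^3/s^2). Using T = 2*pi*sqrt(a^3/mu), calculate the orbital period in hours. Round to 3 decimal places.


Step 1: a^3 / mu = 7.207612e+21 / 3.986e14 = 1.808232e+07
Step 2: sqrt(1.808232e+07) = 4252.3308 s
Step 3: T = 2*pi * 4252.3308 = 26718.18 s
Step 4: T in hours = 26718.18 / 3600 = 7.422 hours

7.422


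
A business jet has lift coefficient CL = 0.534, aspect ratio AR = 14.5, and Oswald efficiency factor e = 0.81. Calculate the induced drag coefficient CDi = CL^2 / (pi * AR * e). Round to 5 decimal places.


Step 1: CL^2 = 0.534^2 = 0.285156
Step 2: pi * AR * e = 3.14159 * 14.5 * 0.81 = 36.898006
Step 3: CDi = 0.285156 / 36.898006 = 0.00773

0.00773


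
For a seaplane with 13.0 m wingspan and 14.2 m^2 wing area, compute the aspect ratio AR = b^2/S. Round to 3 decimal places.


Step 1: b^2 = 13.0^2 = 169.0
Step 2: AR = 169.0 / 14.2 = 11.901

11.901


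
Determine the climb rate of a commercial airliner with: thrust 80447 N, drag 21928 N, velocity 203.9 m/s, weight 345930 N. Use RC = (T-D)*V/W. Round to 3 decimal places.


Step 1: Excess thrust = T - D = 80447 - 21928 = 58519 N
Step 2: Excess power = 58519 * 203.9 = 11932024.1 W
Step 3: RC = 11932024.1 / 345930 = 34.493 m/s

34.493


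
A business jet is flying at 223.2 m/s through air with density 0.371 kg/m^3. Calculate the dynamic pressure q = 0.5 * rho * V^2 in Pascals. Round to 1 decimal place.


Step 1: V^2 = 223.2^2 = 49818.24
Step 2: q = 0.5 * 0.371 * 49818.24
Step 3: q = 9241.3 Pa

9241.3


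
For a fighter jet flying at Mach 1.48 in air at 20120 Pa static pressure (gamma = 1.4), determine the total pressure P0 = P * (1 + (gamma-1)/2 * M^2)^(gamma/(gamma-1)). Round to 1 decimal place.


Step 1: (gamma-1)/2 * M^2 = 0.2 * 2.1904 = 0.43808
Step 2: 1 + 0.43808 = 1.43808
Step 3: Exponent gamma/(gamma-1) = 3.5
Step 4: P0 = 20120 * 1.43808^3.5 = 71757.7 Pa

71757.7


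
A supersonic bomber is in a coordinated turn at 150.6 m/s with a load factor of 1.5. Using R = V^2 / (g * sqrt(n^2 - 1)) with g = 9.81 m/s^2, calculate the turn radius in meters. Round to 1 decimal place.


Step 1: V^2 = 150.6^2 = 22680.36
Step 2: n^2 - 1 = 1.5^2 - 1 = 1.25
Step 3: sqrt(1.25) = 1.118034
Step 4: R = 22680.36 / (9.81 * 1.118034) = 2067.9 m

2067.9


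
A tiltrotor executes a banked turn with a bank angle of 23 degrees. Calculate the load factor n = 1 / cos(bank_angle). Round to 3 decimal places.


Step 1: Convert 23 degrees to radians = 0.401426
Step 2: cos(23 deg) = 0.920505
Step 3: n = 1 / 0.920505 = 1.086

1.086


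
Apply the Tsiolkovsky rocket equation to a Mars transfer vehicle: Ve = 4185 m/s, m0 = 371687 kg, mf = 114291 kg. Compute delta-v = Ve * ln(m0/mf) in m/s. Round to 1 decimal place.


Step 1: Mass ratio m0/mf = 371687 / 114291 = 3.252111
Step 2: ln(3.252111) = 1.179304
Step 3: delta-v = 4185 * 1.179304 = 4935.4 m/s

4935.4


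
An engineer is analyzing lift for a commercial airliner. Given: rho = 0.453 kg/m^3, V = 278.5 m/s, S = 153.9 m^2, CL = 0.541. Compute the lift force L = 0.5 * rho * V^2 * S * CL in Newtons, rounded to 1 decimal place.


Step 1: Calculate dynamic pressure q = 0.5 * 0.453 * 278.5^2 = 0.5 * 0.453 * 77562.25 = 17567.8496 Pa
Step 2: Multiply by wing area and lift coefficient: L = 17567.8496 * 153.9 * 0.541
Step 3: L = 2703692.0573 * 0.541 = 1462697.4 N

1462697.4


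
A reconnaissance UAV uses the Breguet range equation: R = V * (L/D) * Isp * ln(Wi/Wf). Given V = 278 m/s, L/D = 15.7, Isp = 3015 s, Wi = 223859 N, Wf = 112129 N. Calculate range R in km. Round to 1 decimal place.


Step 1: Coefficient = V * (L/D) * Isp = 278 * 15.7 * 3015 = 13159269.0 m
Step 2: Wi/Wf = 223859 / 112129 = 1.996442
Step 3: ln(1.996442) = 0.691366
Step 4: R = 13159269.0 * 0.691366 = 9097876.4 m = 9097.9 km

9097.9


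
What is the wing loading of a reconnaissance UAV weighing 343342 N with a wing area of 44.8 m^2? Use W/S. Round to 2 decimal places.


Step 1: Wing loading = W / S = 343342 / 44.8
Step 2: Wing loading = 7663.88 N/m^2

7663.88


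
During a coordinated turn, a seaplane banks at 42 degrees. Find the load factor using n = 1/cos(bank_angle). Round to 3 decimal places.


Step 1: Convert 42 degrees to radians = 0.733038
Step 2: cos(42 deg) = 0.743145
Step 3: n = 1 / 0.743145 = 1.346

1.346


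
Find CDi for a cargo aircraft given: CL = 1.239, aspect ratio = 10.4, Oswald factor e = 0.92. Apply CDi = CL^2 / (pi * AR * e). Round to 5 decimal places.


Step 1: CL^2 = 1.239^2 = 1.535121
Step 2: pi * AR * e = 3.14159 * 10.4 * 0.92 = 30.058759
Step 3: CDi = 1.535121 / 30.058759 = 0.05107

0.05107


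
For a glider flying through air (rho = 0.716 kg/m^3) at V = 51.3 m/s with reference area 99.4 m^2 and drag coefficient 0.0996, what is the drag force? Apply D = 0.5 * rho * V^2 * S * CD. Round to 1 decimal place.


Step 1: Dynamic pressure q = 0.5 * 0.716 * 51.3^2 = 942.145 Pa
Step 2: Drag D = q * S * CD = 942.145 * 99.4 * 0.0996
Step 3: D = 9327.5 N

9327.5


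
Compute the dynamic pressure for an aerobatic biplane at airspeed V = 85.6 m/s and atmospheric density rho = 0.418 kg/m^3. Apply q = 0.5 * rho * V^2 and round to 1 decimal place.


Step 1: V^2 = 85.6^2 = 7327.36
Step 2: q = 0.5 * 0.418 * 7327.36
Step 3: q = 1531.4 Pa

1531.4


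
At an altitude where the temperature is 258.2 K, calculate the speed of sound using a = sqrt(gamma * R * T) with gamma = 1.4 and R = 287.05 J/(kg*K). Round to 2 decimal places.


Step 1: gamma * R * T = 1.4 * 287.05 * 258.2 = 103762.834
Step 2: a = sqrt(103762.834) = 322.12 m/s

322.12


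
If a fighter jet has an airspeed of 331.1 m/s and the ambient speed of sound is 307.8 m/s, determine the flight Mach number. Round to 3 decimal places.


Step 1: M = V / a = 331.1 / 307.8
Step 2: M = 1.076

1.076


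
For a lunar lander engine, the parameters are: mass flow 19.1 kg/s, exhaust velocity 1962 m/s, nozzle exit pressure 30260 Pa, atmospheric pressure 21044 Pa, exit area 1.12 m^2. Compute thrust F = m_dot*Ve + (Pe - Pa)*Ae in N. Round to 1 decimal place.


Step 1: Momentum thrust = m_dot * Ve = 19.1 * 1962 = 37474.2 N
Step 2: Pressure thrust = (Pe - Pa) * Ae = (30260 - 21044) * 1.12 = 10321.92 N
Step 3: Total thrust F = 37474.2 + 10321.92 = 47796.1 N

47796.1


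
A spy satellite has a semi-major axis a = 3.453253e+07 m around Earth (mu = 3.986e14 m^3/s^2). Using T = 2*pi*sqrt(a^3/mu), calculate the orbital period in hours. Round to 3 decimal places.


Step 1: a^3 / mu = 4.117989e+22 / 3.986e14 = 1.033113e+08
Step 2: sqrt(1.033113e+08) = 10164.2175 s
Step 3: T = 2*pi * 10164.2175 = 63863.66 s
Step 4: T in hours = 63863.66 / 3600 = 17.740 hours

17.740


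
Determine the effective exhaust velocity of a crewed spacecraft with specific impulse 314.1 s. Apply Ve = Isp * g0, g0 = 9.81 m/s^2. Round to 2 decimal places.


Step 1: Ve = Isp * g0 = 314.1 * 9.81
Step 2: Ve = 3081.32 m/s

3081.32


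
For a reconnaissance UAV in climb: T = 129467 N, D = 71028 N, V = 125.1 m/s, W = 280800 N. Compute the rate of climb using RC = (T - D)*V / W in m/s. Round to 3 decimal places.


Step 1: Excess thrust = T - D = 129467 - 71028 = 58439 N
Step 2: Excess power = 58439 * 125.1 = 7310718.9 W
Step 3: RC = 7310718.9 / 280800 = 26.035 m/s

26.035
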